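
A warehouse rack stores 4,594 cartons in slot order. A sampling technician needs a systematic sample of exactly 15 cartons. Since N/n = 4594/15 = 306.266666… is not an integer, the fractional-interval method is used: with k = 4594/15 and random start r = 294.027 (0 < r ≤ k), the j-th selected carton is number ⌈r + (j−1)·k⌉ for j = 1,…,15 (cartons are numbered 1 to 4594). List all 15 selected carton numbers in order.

j=1: r + 0k = 294.027 → ⌈·⌉ = 295
j=2: r + 1k = 600.293666… → ⌈·⌉ = 601
j=3: r + 2k = 906.560333… → ⌈·⌉ = 907
j=4: r + 3k = 1212.827 → ⌈·⌉ = 1213
j=5: r + 4k = 1519.093666… → ⌈·⌉ = 1520
j=6: r + 5k = 1825.360333… → ⌈·⌉ = 1826
j=7: r + 6k = 2131.627 → ⌈·⌉ = 2132
j=8: r + 7k = 2437.893666… → ⌈·⌉ = 2438
j=9: r + 8k = 2744.160333… → ⌈·⌉ = 2745
j=10: r + 9k = 3050.427 → ⌈·⌉ = 3051
j=11: r + 10k = 3356.693666… → ⌈·⌉ = 3357
j=12: r + 11k = 3662.960333… → ⌈·⌉ = 3663
j=13: r + 12k = 3969.227 → ⌈·⌉ = 3970
j=14: r + 13k = 4275.493666… → ⌈·⌉ = 4276
j=15: r + 14k = 4581.760333… → ⌈·⌉ = 4582

295, 601, 907, 1213, 1520, 1826, 2132, 2438, 2745, 3051, 3357, 3663, 3970, 4276, 4582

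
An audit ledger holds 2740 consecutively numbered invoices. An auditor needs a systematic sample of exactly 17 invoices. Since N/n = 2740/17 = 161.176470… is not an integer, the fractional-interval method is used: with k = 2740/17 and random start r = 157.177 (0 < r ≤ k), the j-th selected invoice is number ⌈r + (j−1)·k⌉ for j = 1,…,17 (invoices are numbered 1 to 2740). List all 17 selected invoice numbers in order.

158, 319, 480, 641, 802, 964, 1125, 1286, 1447, 1608, 1769, 1931, 2092, 2253, 2414, 2575, 2737

j=1: r + 0k = 157.177 → ⌈·⌉ = 158
j=2: r + 1k = 318.353470… → ⌈·⌉ = 319
j=3: r + 2k = 479.529941… → ⌈·⌉ = 480
j=4: r + 3k = 640.706411… → ⌈·⌉ = 641
j=5: r + 4k = 801.882882… → ⌈·⌉ = 802
j=6: r + 5k = 963.059352… → ⌈·⌉ = 964
j=7: r + 6k = 1124.235823… → ⌈·⌉ = 1125
j=8: r + 7k = 1285.412294… → ⌈·⌉ = 1286
j=9: r + 8k = 1446.588764… → ⌈·⌉ = 1447
j=10: r + 9k = 1607.765235… → ⌈·⌉ = 1608
j=11: r + 10k = 1768.941705… → ⌈·⌉ = 1769
j=12: r + 11k = 1930.118176… → ⌈·⌉ = 1931
j=13: r + 12k = 2091.294647… → ⌈·⌉ = 2092
j=14: r + 13k = 2252.471117… → ⌈·⌉ = 2253
j=15: r + 14k = 2413.647588… → ⌈·⌉ = 2414
j=16: r + 15k = 2574.824058… → ⌈·⌉ = 2575
j=17: r + 16k = 2736.000529… → ⌈·⌉ = 2737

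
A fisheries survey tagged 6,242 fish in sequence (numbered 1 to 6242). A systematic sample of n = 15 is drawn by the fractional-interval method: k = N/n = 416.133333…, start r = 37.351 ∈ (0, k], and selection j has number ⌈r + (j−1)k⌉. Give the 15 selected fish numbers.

j=1: r + 0k = 37.351 → ⌈·⌉ = 38
j=2: r + 1k = 453.484333… → ⌈·⌉ = 454
j=3: r + 2k = 869.617666… → ⌈·⌉ = 870
j=4: r + 3k = 1285.751 → ⌈·⌉ = 1286
j=5: r + 4k = 1701.884333… → ⌈·⌉ = 1702
j=6: r + 5k = 2118.017666… → ⌈·⌉ = 2119
j=7: r + 6k = 2534.151 → ⌈·⌉ = 2535
j=8: r + 7k = 2950.284333… → ⌈·⌉ = 2951
j=9: r + 8k = 3366.417666… → ⌈·⌉ = 3367
j=10: r + 9k = 3782.551 → ⌈·⌉ = 3783
j=11: r + 10k = 4198.684333… → ⌈·⌉ = 4199
j=12: r + 11k = 4614.817666… → ⌈·⌉ = 4615
j=13: r + 12k = 5030.951 → ⌈·⌉ = 5031
j=14: r + 13k = 5447.084333… → ⌈·⌉ = 5448
j=15: r + 14k = 5863.217666… → ⌈·⌉ = 5864

38, 454, 870, 1286, 1702, 2119, 2535, 2951, 3367, 3783, 4199, 4615, 5031, 5448, 5864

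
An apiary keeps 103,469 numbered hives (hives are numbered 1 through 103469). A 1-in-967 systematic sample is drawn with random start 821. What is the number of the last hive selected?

k = 967
107th selection = r + (107−1)·k = 821 + 106×967 = 821 + 102502 = 103323

103323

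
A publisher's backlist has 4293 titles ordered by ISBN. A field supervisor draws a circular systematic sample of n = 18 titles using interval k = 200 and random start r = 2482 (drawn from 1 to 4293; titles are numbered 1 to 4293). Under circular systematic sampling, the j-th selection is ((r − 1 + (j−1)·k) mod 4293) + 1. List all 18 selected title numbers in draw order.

2482, 2682, 2882, 3082, 3282, 3482, 3682, 3882, 4082, 4282, 189, 389, 589, 789, 989, 1189, 1389, 1589

Selection 1: 2482
Selection 2: 2482 + 200 = 2682
Selection 3: 2682 + 200 = 2882
Selection 4: 2882 + 200 = 3082
Selection 5: 3082 + 200 = 3282
Selection 6: 3282 + 200 = 3482
Selection 7: 3482 + 200 = 3682
Selection 8: 3682 + 200 = 3882
Selection 9: 3882 + 200 = 4082
Selection 10: 4082 + 200 = 4282
Selection 11: 4282 + 200 = 4482 → 4482 − 4293 = 189
Selection 12: 189 + 200 = 389
Selection 13: 389 + 200 = 589
Selection 14: 589 + 200 = 789
Selection 15: 789 + 200 = 989
Selection 16: 989 + 200 = 1189
Selection 17: 1189 + 200 = 1389
Selection 18: 1389 + 200 = 1589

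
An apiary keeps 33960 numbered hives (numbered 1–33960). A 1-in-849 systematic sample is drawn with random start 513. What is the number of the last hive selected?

33624

k = 849
40th selection = r + (40−1)·k = 513 + 39×849 = 513 + 33111 = 33624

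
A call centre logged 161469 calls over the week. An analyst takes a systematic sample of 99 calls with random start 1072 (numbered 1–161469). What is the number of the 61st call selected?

k = 161469/99 = 1631
61st selection = r + (61−1)·k = 1072 + 60×1631 = 1072 + 97860 = 98932

98932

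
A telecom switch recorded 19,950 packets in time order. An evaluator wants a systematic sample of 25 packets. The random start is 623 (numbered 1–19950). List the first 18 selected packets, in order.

k = N/n = 19950/25 = 798
packet 1: 623
packet 2: 623 + 798 = 1421
packet 3: 1421 + 798 = 2219
packet 4: 2219 + 798 = 3017
packet 5: 3017 + 798 = 3815
packet 6: 3815 + 798 = 4613
packet 7: 4613 + 798 = 5411
packet 8: 5411 + 798 = 6209
packet 9: 6209 + 798 = 7007
packet 10: 7007 + 798 = 7805
packet 11: 7805 + 798 = 8603
packet 12: 8603 + 798 = 9401
packet 13: 9401 + 798 = 10199
packet 14: 10199 + 798 = 10997
packet 15: 10997 + 798 = 11795
packet 16: 11795 + 798 = 12593
packet 17: 12593 + 798 = 13391
packet 18: 13391 + 798 = 14189

623, 1421, 2219, 3017, 3815, 4613, 5411, 6209, 7007, 7805, 8603, 9401, 10199, 10997, 11795, 12593, 13391, 14189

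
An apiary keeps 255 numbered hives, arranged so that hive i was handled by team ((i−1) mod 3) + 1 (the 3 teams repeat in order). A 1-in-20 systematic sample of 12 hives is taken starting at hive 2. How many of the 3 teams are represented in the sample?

Consecutive selections differ by k = 20, so their team numbers differ by 20 mod 3 = 2.
gcd(20, 3) = 1, so the sample visits 3/1 = 3 distinct residues mod 3.
Start 2 is team 2; the teams hit are 1, 2, 3.

3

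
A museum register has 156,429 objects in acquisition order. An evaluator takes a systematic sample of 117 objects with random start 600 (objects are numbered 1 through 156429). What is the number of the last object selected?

155692

k = 156429/117 = 1337
117th selection = r + (117−1)·k = 600 + 116×1337 = 600 + 155092 = 155692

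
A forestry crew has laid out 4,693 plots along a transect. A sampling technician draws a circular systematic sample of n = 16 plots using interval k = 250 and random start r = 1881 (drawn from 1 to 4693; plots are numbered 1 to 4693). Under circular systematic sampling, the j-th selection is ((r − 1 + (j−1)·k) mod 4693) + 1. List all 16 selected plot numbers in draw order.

1881, 2131, 2381, 2631, 2881, 3131, 3381, 3631, 3881, 4131, 4381, 4631, 188, 438, 688, 938

Selection 1: 1881
Selection 2: 1881 + 250 = 2131
Selection 3: 2131 + 250 = 2381
Selection 4: 2381 + 250 = 2631
Selection 5: 2631 + 250 = 2881
Selection 6: 2881 + 250 = 3131
Selection 7: 3131 + 250 = 3381
Selection 8: 3381 + 250 = 3631
Selection 9: 3631 + 250 = 3881
Selection 10: 3881 + 250 = 4131
Selection 11: 4131 + 250 = 4381
Selection 12: 4381 + 250 = 4631
Selection 13: 4631 + 250 = 4881 → 4881 − 4693 = 188
Selection 14: 188 + 250 = 438
Selection 15: 438 + 250 = 688
Selection 16: 688 + 250 = 938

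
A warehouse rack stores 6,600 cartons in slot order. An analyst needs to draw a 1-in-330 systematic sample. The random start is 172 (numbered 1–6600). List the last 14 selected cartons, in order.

2152, 2482, 2812, 3142, 3472, 3802, 4132, 4462, 4792, 5122, 5452, 5782, 6112, 6442

7th selection = 172 + 6×330 = 2152
8th: 2152 + 330 = 2482
9th: 2482 + 330 = 2812
10th: 2812 + 330 = 3142
11th: 3142 + 330 = 3472
12th: 3472 + 330 = 3802
13th: 3802 + 330 = 4132
14th: 4132 + 330 = 4462
15th: 4462 + 330 = 4792
16th: 4792 + 330 = 5122
17th: 5122 + 330 = 5452
18th: 5452 + 330 = 5782
19th: 5782 + 330 = 6112
20th: 6112 + 330 = 6442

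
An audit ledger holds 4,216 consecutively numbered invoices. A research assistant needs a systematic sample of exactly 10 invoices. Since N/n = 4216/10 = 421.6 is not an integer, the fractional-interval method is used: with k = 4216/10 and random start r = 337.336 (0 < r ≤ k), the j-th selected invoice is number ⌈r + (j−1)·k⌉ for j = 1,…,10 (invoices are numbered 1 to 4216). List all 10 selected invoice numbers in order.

338, 759, 1181, 1603, 2024, 2446, 2867, 3289, 3711, 4132

j=1: r + 0k = 337.336 → ⌈·⌉ = 338
j=2: r + 1k = 758.936 → ⌈·⌉ = 759
j=3: r + 2k = 1180.536 → ⌈·⌉ = 1181
j=4: r + 3k = 1602.136 → ⌈·⌉ = 1603
j=5: r + 4k = 2023.736 → ⌈·⌉ = 2024
j=6: r + 5k = 2445.336 → ⌈·⌉ = 2446
j=7: r + 6k = 2866.936 → ⌈·⌉ = 2867
j=8: r + 7k = 3288.536 → ⌈·⌉ = 3289
j=9: r + 8k = 3710.136 → ⌈·⌉ = 3711
j=10: r + 9k = 4131.736 → ⌈·⌉ = 4132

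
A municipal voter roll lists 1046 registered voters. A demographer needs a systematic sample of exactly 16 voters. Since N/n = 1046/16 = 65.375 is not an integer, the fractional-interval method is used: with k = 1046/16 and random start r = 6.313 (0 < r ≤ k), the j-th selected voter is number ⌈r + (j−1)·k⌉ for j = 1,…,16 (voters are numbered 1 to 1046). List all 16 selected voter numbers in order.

j=1: r + 0k = 6.313 → ⌈·⌉ = 7
j=2: r + 1k = 71.688 → ⌈·⌉ = 72
j=3: r + 2k = 137.063 → ⌈·⌉ = 138
j=4: r + 3k = 202.438 → ⌈·⌉ = 203
j=5: r + 4k = 267.813 → ⌈·⌉ = 268
j=6: r + 5k = 333.188 → ⌈·⌉ = 334
j=7: r + 6k = 398.563 → ⌈·⌉ = 399
j=8: r + 7k = 463.938 → ⌈·⌉ = 464
j=9: r + 8k = 529.313 → ⌈·⌉ = 530
j=10: r + 9k = 594.688 → ⌈·⌉ = 595
j=11: r + 10k = 660.063 → ⌈·⌉ = 661
j=12: r + 11k = 725.438 → ⌈·⌉ = 726
j=13: r + 12k = 790.813 → ⌈·⌉ = 791
j=14: r + 13k = 856.188 → ⌈·⌉ = 857
j=15: r + 14k = 921.563 → ⌈·⌉ = 922
j=16: r + 15k = 986.938 → ⌈·⌉ = 987

7, 72, 138, 203, 268, 334, 399, 464, 530, 595, 661, 726, 791, 857, 922, 987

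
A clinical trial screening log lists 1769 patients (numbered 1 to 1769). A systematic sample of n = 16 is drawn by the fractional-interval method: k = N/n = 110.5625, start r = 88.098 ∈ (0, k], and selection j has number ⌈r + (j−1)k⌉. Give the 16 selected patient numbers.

89, 199, 310, 420, 531, 641, 752, 863, 973, 1084, 1194, 1305, 1415, 1526, 1636, 1747

j=1: r + 0k = 88.098 → ⌈·⌉ = 89
j=2: r + 1k = 198.6605 → ⌈·⌉ = 199
j=3: r + 2k = 309.223 → ⌈·⌉ = 310
j=4: r + 3k = 419.7855 → ⌈·⌉ = 420
j=5: r + 4k = 530.348 → ⌈·⌉ = 531
j=6: r + 5k = 640.9105 → ⌈·⌉ = 641
j=7: r + 6k = 751.473 → ⌈·⌉ = 752
j=8: r + 7k = 862.0355 → ⌈·⌉ = 863
j=9: r + 8k = 972.598 → ⌈·⌉ = 973
j=10: r + 9k = 1083.1605 → ⌈·⌉ = 1084
j=11: r + 10k = 1193.723 → ⌈·⌉ = 1194
j=12: r + 11k = 1304.2855 → ⌈·⌉ = 1305
j=13: r + 12k = 1414.848 → ⌈·⌉ = 1415
j=14: r + 13k = 1525.4105 → ⌈·⌉ = 1526
j=15: r + 14k = 1635.973 → ⌈·⌉ = 1636
j=16: r + 15k = 1746.5355 → ⌈·⌉ = 1747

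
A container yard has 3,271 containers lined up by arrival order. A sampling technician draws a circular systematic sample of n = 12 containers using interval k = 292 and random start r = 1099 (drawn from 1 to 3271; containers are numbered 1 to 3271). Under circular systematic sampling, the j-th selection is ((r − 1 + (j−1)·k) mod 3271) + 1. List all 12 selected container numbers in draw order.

Selection 1: 1099
Selection 2: 1099 + 292 = 1391
Selection 3: 1391 + 292 = 1683
Selection 4: 1683 + 292 = 1975
Selection 5: 1975 + 292 = 2267
Selection 6: 2267 + 292 = 2559
Selection 7: 2559 + 292 = 2851
Selection 8: 2851 + 292 = 3143
Selection 9: 3143 + 292 = 3435 → 3435 − 3271 = 164
Selection 10: 164 + 292 = 456
Selection 11: 456 + 292 = 748
Selection 12: 748 + 292 = 1040

1099, 1391, 1683, 1975, 2267, 2559, 2851, 3143, 164, 456, 748, 1040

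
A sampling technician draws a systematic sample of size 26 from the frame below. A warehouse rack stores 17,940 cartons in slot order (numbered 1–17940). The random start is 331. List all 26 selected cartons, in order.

k = N/n = 17940/26 = 690
carton 1: 331
carton 2: 331 + 690 = 1021
carton 3: 1021 + 690 = 1711
carton 4: 1711 + 690 = 2401
carton 5: 2401 + 690 = 3091
carton 6: 3091 + 690 = 3781
carton 7: 3781 + 690 = 4471
carton 8: 4471 + 690 = 5161
carton 9: 5161 + 690 = 5851
carton 10: 5851 + 690 = 6541
carton 11: 6541 + 690 = 7231
carton 12: 7231 + 690 = 7921
carton 13: 7921 + 690 = 8611
carton 14: 8611 + 690 = 9301
carton 15: 9301 + 690 = 9991
carton 16: 9991 + 690 = 10681
carton 17: 10681 + 690 = 11371
carton 18: 11371 + 690 = 12061
carton 19: 12061 + 690 = 12751
carton 20: 12751 + 690 = 13441
carton 21: 13441 + 690 = 14131
carton 22: 14131 + 690 = 14821
carton 23: 14821 + 690 = 15511
carton 24: 15511 + 690 = 16201
carton 25: 16201 + 690 = 16891
carton 26: 16891 + 690 = 17581

331, 1021, 1711, 2401, 3091, 3781, 4471, 5161, 5851, 6541, 7231, 7921, 8611, 9301, 9991, 10681, 11371, 12061, 12751, 13441, 14131, 14821, 15511, 16201, 16891, 17581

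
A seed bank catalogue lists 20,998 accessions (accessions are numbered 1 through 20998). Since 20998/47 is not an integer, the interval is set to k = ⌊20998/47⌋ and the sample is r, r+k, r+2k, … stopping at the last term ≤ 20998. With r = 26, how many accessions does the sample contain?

k = ⌊20998/47⌋ = 446
Achieved size = ⌊(20998 − 26)/446⌋ + 1 = ⌊20972/446⌋ + 1 = 47 + 1 = 48
(last selection: 26 + 47×446 = 20988 ≤ 20998; next would be 21434 > 20998)

48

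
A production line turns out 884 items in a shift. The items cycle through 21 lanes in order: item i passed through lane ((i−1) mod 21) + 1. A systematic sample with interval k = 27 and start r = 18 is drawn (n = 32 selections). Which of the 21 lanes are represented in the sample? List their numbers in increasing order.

3, 6, 9, 12, 15, 18, 21

Consecutive selections differ by k = 27, so their lane numbers differ by 27 mod 21 = 6.
gcd(27, 21) = 3, so the sample visits 21/3 = 7 distinct residues mod 21.
Start 18 is lane 18; the lanes hit are 3, 6, 9, 12, 15, 18, 21.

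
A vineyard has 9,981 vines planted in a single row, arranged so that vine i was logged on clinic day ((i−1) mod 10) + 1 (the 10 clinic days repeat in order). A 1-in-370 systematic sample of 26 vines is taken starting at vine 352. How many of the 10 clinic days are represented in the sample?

Consecutive selections differ by k = 370, so their clinic day numbers differ by 370 mod 10 = 0.
gcd(370, 10) = 10, so the sample visits 10/10 = 1 distinct residues mod 10.
Start 352 is clinic day 2; the clinic days hit are 2.

1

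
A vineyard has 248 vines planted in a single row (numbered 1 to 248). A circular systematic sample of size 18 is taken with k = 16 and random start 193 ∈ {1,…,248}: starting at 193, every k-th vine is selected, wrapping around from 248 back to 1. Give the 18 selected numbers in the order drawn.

Selection 1: 193
Selection 2: 193 + 16 = 209
Selection 3: 209 + 16 = 225
Selection 4: 225 + 16 = 241
Selection 5: 241 + 16 = 257 → 257 − 248 = 9
Selection 6: 9 + 16 = 25
Selection 7: 25 + 16 = 41
Selection 8: 41 + 16 = 57
Selection 9: 57 + 16 = 73
Selection 10: 73 + 16 = 89
Selection 11: 89 + 16 = 105
Selection 12: 105 + 16 = 121
Selection 13: 121 + 16 = 137
Selection 14: 137 + 16 = 153
Selection 15: 153 + 16 = 169
Selection 16: 169 + 16 = 185
Selection 17: 185 + 16 = 201
Selection 18: 201 + 16 = 217

193, 209, 225, 241, 9, 25, 41, 57, 73, 89, 105, 121, 137, 153, 169, 185, 201, 217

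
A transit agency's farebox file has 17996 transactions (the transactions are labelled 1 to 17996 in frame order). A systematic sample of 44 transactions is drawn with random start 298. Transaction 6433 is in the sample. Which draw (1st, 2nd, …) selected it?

16

k = 17996/44 = 409
position = (6433 − 298)/409 + 1 = 6135/409 + 1 = 15 + 1 = 16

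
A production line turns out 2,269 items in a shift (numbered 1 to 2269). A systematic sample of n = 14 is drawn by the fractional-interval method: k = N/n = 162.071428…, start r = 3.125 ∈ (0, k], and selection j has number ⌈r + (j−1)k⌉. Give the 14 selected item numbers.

4, 166, 328, 490, 652, 814, 976, 1138, 1300, 1462, 1624, 1786, 1948, 2111

j=1: r + 0k = 3.125 → ⌈·⌉ = 4
j=2: r + 1k = 165.196428… → ⌈·⌉ = 166
j=3: r + 2k = 327.267857… → ⌈·⌉ = 328
j=4: r + 3k = 489.339285… → ⌈·⌉ = 490
j=5: r + 4k = 651.410714… → ⌈·⌉ = 652
j=6: r + 5k = 813.482142… → ⌈·⌉ = 814
j=7: r + 6k = 975.553571… → ⌈·⌉ = 976
j=8: r + 7k = 1137.625 → ⌈·⌉ = 1138
j=9: r + 8k = 1299.696428… → ⌈·⌉ = 1300
j=10: r + 9k = 1461.767857… → ⌈·⌉ = 1462
j=11: r + 10k = 1623.839285… → ⌈·⌉ = 1624
j=12: r + 11k = 1785.910714… → ⌈·⌉ = 1786
j=13: r + 12k = 1947.982142… → ⌈·⌉ = 1948
j=14: r + 13k = 2110.053571… → ⌈·⌉ = 2111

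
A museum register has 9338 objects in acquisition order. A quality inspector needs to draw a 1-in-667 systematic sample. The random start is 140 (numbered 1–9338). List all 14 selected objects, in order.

object 1: 140
object 2: 140 + 667 = 807
object 3: 807 + 667 = 1474
object 4: 1474 + 667 = 2141
object 5: 2141 + 667 = 2808
object 6: 2808 + 667 = 3475
object 7: 3475 + 667 = 4142
object 8: 4142 + 667 = 4809
object 9: 4809 + 667 = 5476
object 10: 5476 + 667 = 6143
object 11: 6143 + 667 = 6810
object 12: 6810 + 667 = 7477
object 13: 7477 + 667 = 8144
object 14: 8144 + 667 = 8811

140, 807, 1474, 2141, 2808, 3475, 4142, 4809, 5476, 6143, 6810, 7477, 8144, 8811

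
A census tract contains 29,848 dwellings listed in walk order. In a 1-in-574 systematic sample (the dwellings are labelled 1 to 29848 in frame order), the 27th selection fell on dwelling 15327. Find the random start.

403

k = 574
r = 15327 − (27−1)×574 = 15327 − 14924 = 403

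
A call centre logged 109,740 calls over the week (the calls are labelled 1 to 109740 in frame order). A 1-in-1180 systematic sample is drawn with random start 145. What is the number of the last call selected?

k = 1180
93rd selection = r + (93−1)·k = 145 + 92×1180 = 145 + 108560 = 108705

108705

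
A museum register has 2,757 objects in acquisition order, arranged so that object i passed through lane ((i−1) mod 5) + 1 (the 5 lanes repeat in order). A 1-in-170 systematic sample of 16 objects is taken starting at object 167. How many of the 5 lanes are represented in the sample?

1

Consecutive selections differ by k = 170, so their lane numbers differ by 170 mod 5 = 0.
gcd(170, 5) = 5, so the sample visits 5/5 = 1 distinct residues mod 5.
Start 167 is lane 2; the lanes hit are 2.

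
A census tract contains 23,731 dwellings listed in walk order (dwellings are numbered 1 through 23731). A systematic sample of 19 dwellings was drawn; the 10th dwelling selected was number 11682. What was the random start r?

k = 23731/19 = 1249
r = 11682 − (10−1)×1249 = 11682 − 11241 = 441

441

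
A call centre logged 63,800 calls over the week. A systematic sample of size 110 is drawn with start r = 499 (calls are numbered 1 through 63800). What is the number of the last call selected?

63719

k = 63800/110 = 580
110th selection = r + (110−1)·k = 499 + 109×580 = 499 + 63220 = 63719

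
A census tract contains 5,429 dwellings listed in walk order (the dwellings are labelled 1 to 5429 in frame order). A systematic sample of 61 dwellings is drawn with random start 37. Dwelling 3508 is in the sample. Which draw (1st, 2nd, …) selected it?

k = 5429/61 = 89
position = (3508 − 37)/89 + 1 = 3471/89 + 1 = 39 + 1 = 40

40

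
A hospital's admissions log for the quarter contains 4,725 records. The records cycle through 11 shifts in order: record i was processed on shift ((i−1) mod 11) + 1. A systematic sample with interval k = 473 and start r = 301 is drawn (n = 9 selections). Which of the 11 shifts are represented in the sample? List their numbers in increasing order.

4

Consecutive selections differ by k = 473, so their shift numbers differ by 473 mod 11 = 0.
gcd(473, 11) = 11, so the sample visits 11/11 = 1 distinct residues mod 11.
Start 301 is shift 4; the shifts hit are 4.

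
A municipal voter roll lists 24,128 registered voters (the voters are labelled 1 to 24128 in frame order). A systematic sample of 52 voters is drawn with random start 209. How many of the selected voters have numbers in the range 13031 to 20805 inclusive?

17

k = 24128/52 = 464
First selection ≥ 13031: 209 + ⌈(13031−209)/464⌉·464 = 209 + 28×464 = 13201
Last selection ≤ 20805: 209 + ⌊(20805−209)/464⌋·464 = 209 + 44×464 = 20625
Count = 44 − 28 + 1 = 17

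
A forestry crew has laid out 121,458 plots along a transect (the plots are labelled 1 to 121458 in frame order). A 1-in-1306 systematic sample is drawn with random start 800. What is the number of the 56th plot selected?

72630

k = 1306
56th selection = r + (56−1)·k = 800 + 55×1306 = 800 + 71830 = 72630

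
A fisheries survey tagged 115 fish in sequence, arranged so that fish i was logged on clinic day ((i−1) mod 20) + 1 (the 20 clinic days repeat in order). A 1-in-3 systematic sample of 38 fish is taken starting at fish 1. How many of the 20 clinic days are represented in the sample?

Consecutive selections differ by k = 3, so their clinic day numbers differ by 3 mod 20 = 3.
gcd(3, 20) = 1, so the sample visits 20/1 = 20 distinct residues mod 20.
Start 1 is clinic day 1; the clinic days hit are 1, 2, 3, 4, 5, 6, 7, 8, 9, 10, 11, 12, 13, 14, 15, 16, 17, 18, 19, 20.

20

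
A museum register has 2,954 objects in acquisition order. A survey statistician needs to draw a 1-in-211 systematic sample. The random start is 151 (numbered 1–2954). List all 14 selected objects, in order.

object 1: 151
object 2: 151 + 211 = 362
object 3: 362 + 211 = 573
object 4: 573 + 211 = 784
object 5: 784 + 211 = 995
object 6: 995 + 211 = 1206
object 7: 1206 + 211 = 1417
object 8: 1417 + 211 = 1628
object 9: 1628 + 211 = 1839
object 10: 1839 + 211 = 2050
object 11: 2050 + 211 = 2261
object 12: 2261 + 211 = 2472
object 13: 2472 + 211 = 2683
object 14: 2683 + 211 = 2894

151, 362, 573, 784, 995, 1206, 1417, 1628, 1839, 2050, 2261, 2472, 2683, 2894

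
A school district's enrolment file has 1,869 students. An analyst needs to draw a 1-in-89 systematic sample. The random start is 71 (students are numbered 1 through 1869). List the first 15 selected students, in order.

student 1: 71
student 2: 71 + 89 = 160
student 3: 160 + 89 = 249
student 4: 249 + 89 = 338
student 5: 338 + 89 = 427
student 6: 427 + 89 = 516
student 7: 516 + 89 = 605
student 8: 605 + 89 = 694
student 9: 694 + 89 = 783
student 10: 783 + 89 = 872
student 11: 872 + 89 = 961
student 12: 961 + 89 = 1050
student 13: 1050 + 89 = 1139
student 14: 1139 + 89 = 1228
student 15: 1228 + 89 = 1317

71, 160, 249, 338, 427, 516, 605, 694, 783, 872, 961, 1050, 1139, 1228, 1317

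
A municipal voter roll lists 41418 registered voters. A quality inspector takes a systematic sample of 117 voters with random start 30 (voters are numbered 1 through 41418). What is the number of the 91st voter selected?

k = 41418/117 = 354
91st selection = r + (91−1)·k = 30 + 90×354 = 30 + 31860 = 31890

31890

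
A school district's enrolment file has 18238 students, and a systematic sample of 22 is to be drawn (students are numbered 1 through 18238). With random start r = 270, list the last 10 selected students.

10218, 11047, 11876, 12705, 13534, 14363, 15192, 16021, 16850, 17679

k = N/n = 18238/22 = 829
13th selection = 270 + 12×829 = 10218
14th: 10218 + 829 = 11047
15th: 11047 + 829 = 11876
16th: 11876 + 829 = 12705
17th: 12705 + 829 = 13534
18th: 13534 + 829 = 14363
19th: 14363 + 829 = 15192
20th: 15192 + 829 = 16021
21st: 16021 + 829 = 16850
22nd: 16850 + 829 = 17679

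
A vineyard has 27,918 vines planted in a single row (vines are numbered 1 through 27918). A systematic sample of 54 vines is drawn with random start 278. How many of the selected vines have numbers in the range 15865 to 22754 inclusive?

13

k = 27918/54 = 517
First selection ≥ 15865: 278 + ⌈(15865−278)/517⌉·517 = 278 + 31×517 = 16305
Last selection ≤ 22754: 278 + ⌊(22754−278)/517⌋·517 = 278 + 43×517 = 22509
Count = 43 − 31 + 1 = 13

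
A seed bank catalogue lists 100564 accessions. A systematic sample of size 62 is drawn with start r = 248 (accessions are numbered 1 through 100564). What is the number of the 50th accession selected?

79726

k = 100564/62 = 1622
50th selection = r + (50−1)·k = 248 + 49×1622 = 248 + 79478 = 79726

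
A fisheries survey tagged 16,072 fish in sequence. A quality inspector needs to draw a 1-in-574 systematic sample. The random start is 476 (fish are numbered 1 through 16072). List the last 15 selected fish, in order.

7938, 8512, 9086, 9660, 10234, 10808, 11382, 11956, 12530, 13104, 13678, 14252, 14826, 15400, 15974

14th selection = 476 + 13×574 = 7938
15th: 7938 + 574 = 8512
16th: 8512 + 574 = 9086
17th: 9086 + 574 = 9660
18th: 9660 + 574 = 10234
19th: 10234 + 574 = 10808
20th: 10808 + 574 = 11382
21st: 11382 + 574 = 11956
22nd: 11956 + 574 = 12530
23rd: 12530 + 574 = 13104
24th: 13104 + 574 = 13678
25th: 13678 + 574 = 14252
26th: 14252 + 574 = 14826
27th: 14826 + 574 = 15400
28th: 15400 + 574 = 15974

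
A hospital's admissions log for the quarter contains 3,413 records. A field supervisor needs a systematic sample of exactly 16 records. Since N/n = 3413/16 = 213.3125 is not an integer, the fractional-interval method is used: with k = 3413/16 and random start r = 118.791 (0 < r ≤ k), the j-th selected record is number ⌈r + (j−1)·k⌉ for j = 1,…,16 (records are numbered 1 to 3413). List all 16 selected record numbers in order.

119, 333, 546, 759, 973, 1186, 1399, 1612, 1826, 2039, 2252, 2466, 2679, 2892, 3106, 3319

j=1: r + 0k = 118.791 → ⌈·⌉ = 119
j=2: r + 1k = 332.1035 → ⌈·⌉ = 333
j=3: r + 2k = 545.416 → ⌈·⌉ = 546
j=4: r + 3k = 758.7285 → ⌈·⌉ = 759
j=5: r + 4k = 972.041 → ⌈·⌉ = 973
j=6: r + 5k = 1185.3535 → ⌈·⌉ = 1186
j=7: r + 6k = 1398.666 → ⌈·⌉ = 1399
j=8: r + 7k = 1611.9785 → ⌈·⌉ = 1612
j=9: r + 8k = 1825.291 → ⌈·⌉ = 1826
j=10: r + 9k = 2038.6035 → ⌈·⌉ = 2039
j=11: r + 10k = 2251.916 → ⌈·⌉ = 2252
j=12: r + 11k = 2465.2285 → ⌈·⌉ = 2466
j=13: r + 12k = 2678.541 → ⌈·⌉ = 2679
j=14: r + 13k = 2891.8535 → ⌈·⌉ = 2892
j=15: r + 14k = 3105.166 → ⌈·⌉ = 3106
j=16: r + 15k = 3318.4785 → ⌈·⌉ = 3319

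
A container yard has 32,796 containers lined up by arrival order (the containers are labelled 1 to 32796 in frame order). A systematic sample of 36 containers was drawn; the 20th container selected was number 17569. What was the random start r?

k = 32796/36 = 911
r = 17569 − (20−1)×911 = 17569 − 17309 = 260

260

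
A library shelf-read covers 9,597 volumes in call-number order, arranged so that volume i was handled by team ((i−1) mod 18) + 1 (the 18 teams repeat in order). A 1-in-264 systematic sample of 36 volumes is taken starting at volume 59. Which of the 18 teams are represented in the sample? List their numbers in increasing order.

Consecutive selections differ by k = 264, so their team numbers differ by 264 mod 18 = 12.
gcd(264, 18) = 6, so the sample visits 18/6 = 3 distinct residues mod 18.
Start 59 is team 5; the teams hit are 5, 11, 17.

5, 11, 17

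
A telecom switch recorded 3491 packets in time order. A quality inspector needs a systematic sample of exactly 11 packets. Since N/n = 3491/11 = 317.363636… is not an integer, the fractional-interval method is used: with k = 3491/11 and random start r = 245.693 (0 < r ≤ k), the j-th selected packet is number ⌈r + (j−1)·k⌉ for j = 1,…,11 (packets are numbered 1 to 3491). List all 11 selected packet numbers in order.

j=1: r + 0k = 245.693 → ⌈·⌉ = 246
j=2: r + 1k = 563.056636… → ⌈·⌉ = 564
j=3: r + 2k = 880.420272… → ⌈·⌉ = 881
j=4: r + 3k = 1197.783909… → ⌈·⌉ = 1198
j=5: r + 4k = 1515.147545… → ⌈·⌉ = 1516
j=6: r + 5k = 1832.511181… → ⌈·⌉ = 1833
j=7: r + 6k = 2149.874818… → ⌈·⌉ = 2150
j=8: r + 7k = 2467.238454… → ⌈·⌉ = 2468
j=9: r + 8k = 2784.602090… → ⌈·⌉ = 2785
j=10: r + 9k = 3101.965727… → ⌈·⌉ = 3102
j=11: r + 10k = 3419.329363… → ⌈·⌉ = 3420

246, 564, 881, 1198, 1516, 1833, 2150, 2468, 2785, 3102, 3420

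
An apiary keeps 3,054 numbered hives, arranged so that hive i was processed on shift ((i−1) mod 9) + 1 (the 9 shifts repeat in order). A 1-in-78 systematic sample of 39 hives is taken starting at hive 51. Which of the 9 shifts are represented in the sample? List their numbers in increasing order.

Consecutive selections differ by k = 78, so their shift numbers differ by 78 mod 9 = 6.
gcd(78, 9) = 3, so the sample visits 9/3 = 3 distinct residues mod 9.
Start 51 is shift 6; the shifts hit are 3, 6, 9.

3, 6, 9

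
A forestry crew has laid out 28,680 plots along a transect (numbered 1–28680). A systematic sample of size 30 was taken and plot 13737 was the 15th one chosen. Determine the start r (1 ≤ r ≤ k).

k = 28680/30 = 956
r = 13737 − (15−1)×956 = 13737 − 13384 = 353

353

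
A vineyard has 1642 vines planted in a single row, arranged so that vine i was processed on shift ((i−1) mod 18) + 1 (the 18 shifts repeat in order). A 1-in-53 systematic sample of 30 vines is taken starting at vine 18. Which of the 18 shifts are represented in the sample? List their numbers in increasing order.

Consecutive selections differ by k = 53, so their shift numbers differ by 53 mod 18 = 17.
gcd(53, 18) = 1, so the sample visits 18/1 = 18 distinct residues mod 18.
Start 18 is shift 18; the shifts hit are 1, 2, 3, 4, 5, 6, 7, 8, 9, 10, 11, 12, 13, 14, 15, 16, 17, 18.

1, 2, 3, 4, 5, 6, 7, 8, 9, 10, 11, 12, 13, 14, 15, 16, 17, 18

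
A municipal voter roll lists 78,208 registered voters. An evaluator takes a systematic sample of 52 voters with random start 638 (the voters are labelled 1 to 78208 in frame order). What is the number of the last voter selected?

k = 78208/52 = 1504
52nd selection = r + (52−1)·k = 638 + 51×1504 = 638 + 76704 = 77342

77342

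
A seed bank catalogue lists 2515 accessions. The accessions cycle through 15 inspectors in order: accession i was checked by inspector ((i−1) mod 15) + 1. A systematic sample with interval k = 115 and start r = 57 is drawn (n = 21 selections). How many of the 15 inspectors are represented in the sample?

3

Consecutive selections differ by k = 115, so their inspector numbers differ by 115 mod 15 = 10.
gcd(115, 15) = 5, so the sample visits 15/5 = 3 distinct residues mod 15.
Start 57 is inspector 12; the inspectors hit are 2, 7, 12.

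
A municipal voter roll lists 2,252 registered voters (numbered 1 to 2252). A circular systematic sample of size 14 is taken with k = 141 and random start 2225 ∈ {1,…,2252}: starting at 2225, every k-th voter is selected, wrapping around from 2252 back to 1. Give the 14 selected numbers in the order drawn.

Selection 1: 2225
Selection 2: 2225 + 141 = 2366 → 2366 − 2252 = 114
Selection 3: 114 + 141 = 255
Selection 4: 255 + 141 = 396
Selection 5: 396 + 141 = 537
Selection 6: 537 + 141 = 678
Selection 7: 678 + 141 = 819
Selection 8: 819 + 141 = 960
Selection 9: 960 + 141 = 1101
Selection 10: 1101 + 141 = 1242
Selection 11: 1242 + 141 = 1383
Selection 12: 1383 + 141 = 1524
Selection 13: 1524 + 141 = 1665
Selection 14: 1665 + 141 = 1806

2225, 114, 255, 396, 537, 678, 819, 960, 1101, 1242, 1383, 1524, 1665, 1806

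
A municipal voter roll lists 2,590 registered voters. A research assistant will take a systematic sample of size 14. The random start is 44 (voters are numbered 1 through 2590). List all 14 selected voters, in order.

k = N/n = 2590/14 = 185
voter 1: 44
voter 2: 44 + 185 = 229
voter 3: 229 + 185 = 414
voter 4: 414 + 185 = 599
voter 5: 599 + 185 = 784
voter 6: 784 + 185 = 969
voter 7: 969 + 185 = 1154
voter 8: 1154 + 185 = 1339
voter 9: 1339 + 185 = 1524
voter 10: 1524 + 185 = 1709
voter 11: 1709 + 185 = 1894
voter 12: 1894 + 185 = 2079
voter 13: 2079 + 185 = 2264
voter 14: 2264 + 185 = 2449

44, 229, 414, 599, 784, 969, 1154, 1339, 1524, 1709, 1894, 2079, 2264, 2449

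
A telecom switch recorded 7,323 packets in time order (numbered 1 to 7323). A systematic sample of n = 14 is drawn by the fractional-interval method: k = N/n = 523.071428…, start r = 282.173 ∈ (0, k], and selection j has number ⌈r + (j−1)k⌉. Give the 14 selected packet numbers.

j=1: r + 0k = 282.173 → ⌈·⌉ = 283
j=2: r + 1k = 805.244428… → ⌈·⌉ = 806
j=3: r + 2k = 1328.315857… → ⌈·⌉ = 1329
j=4: r + 3k = 1851.387285… → ⌈·⌉ = 1852
j=5: r + 4k = 2374.458714… → ⌈·⌉ = 2375
j=6: r + 5k = 2897.530142… → ⌈·⌉ = 2898
j=7: r + 6k = 3420.601571… → ⌈·⌉ = 3421
j=8: r + 7k = 3943.673 → ⌈·⌉ = 3944
j=9: r + 8k = 4466.744428… → ⌈·⌉ = 4467
j=10: r + 9k = 4989.815857… → ⌈·⌉ = 4990
j=11: r + 10k = 5512.887285… → ⌈·⌉ = 5513
j=12: r + 11k = 6035.958714… → ⌈·⌉ = 6036
j=13: r + 12k = 6559.030142… → ⌈·⌉ = 6560
j=14: r + 13k = 7082.101571… → ⌈·⌉ = 7083

283, 806, 1329, 1852, 2375, 2898, 3421, 3944, 4467, 4990, 5513, 6036, 6560, 7083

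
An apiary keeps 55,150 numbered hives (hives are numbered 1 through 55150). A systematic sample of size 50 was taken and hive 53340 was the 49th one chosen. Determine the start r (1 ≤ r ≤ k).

k = 55150/50 = 1103
r = 53340 − (49−1)×1103 = 53340 − 52944 = 396

396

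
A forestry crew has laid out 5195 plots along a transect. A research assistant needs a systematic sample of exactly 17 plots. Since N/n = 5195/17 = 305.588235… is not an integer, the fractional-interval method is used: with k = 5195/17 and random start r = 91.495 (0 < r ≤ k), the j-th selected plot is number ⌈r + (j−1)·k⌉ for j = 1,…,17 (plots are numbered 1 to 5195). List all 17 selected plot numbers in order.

92, 398, 703, 1009, 1314, 1620, 1926, 2231, 2537, 2842, 3148, 3453, 3759, 4065, 4370, 4676, 4981

j=1: r + 0k = 91.495 → ⌈·⌉ = 92
j=2: r + 1k = 397.083235… → ⌈·⌉ = 398
j=3: r + 2k = 702.671470… → ⌈·⌉ = 703
j=4: r + 3k = 1008.259705… → ⌈·⌉ = 1009
j=5: r + 4k = 1313.847941… → ⌈·⌉ = 1314
j=6: r + 5k = 1619.436176… → ⌈·⌉ = 1620
j=7: r + 6k = 1925.024411… → ⌈·⌉ = 1926
j=8: r + 7k = 2230.612647… → ⌈·⌉ = 2231
j=9: r + 8k = 2536.200882… → ⌈·⌉ = 2537
j=10: r + 9k = 2841.789117… → ⌈·⌉ = 2842
j=11: r + 10k = 3147.377352… → ⌈·⌉ = 3148
j=12: r + 11k = 3452.965588… → ⌈·⌉ = 3453
j=13: r + 12k = 3758.553823… → ⌈·⌉ = 3759
j=14: r + 13k = 4064.142058… → ⌈·⌉ = 4065
j=15: r + 14k = 4369.730294… → ⌈·⌉ = 4370
j=16: r + 15k = 4675.318529… → ⌈·⌉ = 4676
j=17: r + 16k = 4980.906764… → ⌈·⌉ = 4981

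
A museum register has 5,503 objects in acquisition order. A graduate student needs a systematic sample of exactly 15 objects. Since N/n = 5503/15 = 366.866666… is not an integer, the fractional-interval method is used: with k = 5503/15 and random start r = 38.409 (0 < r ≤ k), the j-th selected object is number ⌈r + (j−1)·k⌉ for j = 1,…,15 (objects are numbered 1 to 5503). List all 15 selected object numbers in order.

j=1: r + 0k = 38.409 → ⌈·⌉ = 39
j=2: r + 1k = 405.275666… → ⌈·⌉ = 406
j=3: r + 2k = 772.142333… → ⌈·⌉ = 773
j=4: r + 3k = 1139.009 → ⌈·⌉ = 1140
j=5: r + 4k = 1505.875666… → ⌈·⌉ = 1506
j=6: r + 5k = 1872.742333… → ⌈·⌉ = 1873
j=7: r + 6k = 2239.609 → ⌈·⌉ = 2240
j=8: r + 7k = 2606.475666… → ⌈·⌉ = 2607
j=9: r + 8k = 2973.342333… → ⌈·⌉ = 2974
j=10: r + 9k = 3340.209 → ⌈·⌉ = 3341
j=11: r + 10k = 3707.075666… → ⌈·⌉ = 3708
j=12: r + 11k = 4073.942333… → ⌈·⌉ = 4074
j=13: r + 12k = 4440.809 → ⌈·⌉ = 4441
j=14: r + 13k = 4807.675666… → ⌈·⌉ = 4808
j=15: r + 14k = 5174.542333… → ⌈·⌉ = 5175

39, 406, 773, 1140, 1506, 1873, 2240, 2607, 2974, 3341, 3708, 4074, 4441, 4808, 5175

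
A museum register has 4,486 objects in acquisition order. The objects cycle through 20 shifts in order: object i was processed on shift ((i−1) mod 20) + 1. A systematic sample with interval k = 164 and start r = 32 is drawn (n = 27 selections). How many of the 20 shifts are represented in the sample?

Consecutive selections differ by k = 164, so their shift numbers differ by 164 mod 20 = 4.
gcd(164, 20) = 4, so the sample visits 20/4 = 5 distinct residues mod 20.
Start 32 is shift 12; the shifts hit are 4, 8, 12, 16, 20.

5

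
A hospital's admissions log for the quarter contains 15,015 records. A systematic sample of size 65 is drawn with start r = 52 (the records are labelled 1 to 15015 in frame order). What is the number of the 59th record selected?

k = 15015/65 = 231
59th selection = r + (59−1)·k = 52 + 58×231 = 52 + 13398 = 13450

13450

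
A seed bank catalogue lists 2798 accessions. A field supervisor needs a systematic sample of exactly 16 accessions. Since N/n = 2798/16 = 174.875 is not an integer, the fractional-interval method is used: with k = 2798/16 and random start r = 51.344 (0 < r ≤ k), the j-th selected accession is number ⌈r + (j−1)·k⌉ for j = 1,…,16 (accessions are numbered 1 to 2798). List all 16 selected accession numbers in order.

j=1: r + 0k = 51.344 → ⌈·⌉ = 52
j=2: r + 1k = 226.219 → ⌈·⌉ = 227
j=3: r + 2k = 401.094 → ⌈·⌉ = 402
j=4: r + 3k = 575.969 → ⌈·⌉ = 576
j=5: r + 4k = 750.844 → ⌈·⌉ = 751
j=6: r + 5k = 925.719 → ⌈·⌉ = 926
j=7: r + 6k = 1100.594 → ⌈·⌉ = 1101
j=8: r + 7k = 1275.469 → ⌈·⌉ = 1276
j=9: r + 8k = 1450.344 → ⌈·⌉ = 1451
j=10: r + 9k = 1625.219 → ⌈·⌉ = 1626
j=11: r + 10k = 1800.094 → ⌈·⌉ = 1801
j=12: r + 11k = 1974.969 → ⌈·⌉ = 1975
j=13: r + 12k = 2149.844 → ⌈·⌉ = 2150
j=14: r + 13k = 2324.719 → ⌈·⌉ = 2325
j=15: r + 14k = 2499.594 → ⌈·⌉ = 2500
j=16: r + 15k = 2674.469 → ⌈·⌉ = 2675

52, 227, 402, 576, 751, 926, 1101, 1276, 1451, 1626, 1801, 1975, 2150, 2325, 2500, 2675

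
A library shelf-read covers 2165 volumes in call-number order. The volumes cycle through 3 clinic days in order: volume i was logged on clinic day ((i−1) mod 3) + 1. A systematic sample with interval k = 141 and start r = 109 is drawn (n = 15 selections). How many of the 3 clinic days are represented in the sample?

1

Consecutive selections differ by k = 141, so their clinic day numbers differ by 141 mod 3 = 0.
gcd(141, 3) = 3, so the sample visits 3/3 = 1 distinct residues mod 3.
Start 109 is clinic day 1; the clinic days hit are 1.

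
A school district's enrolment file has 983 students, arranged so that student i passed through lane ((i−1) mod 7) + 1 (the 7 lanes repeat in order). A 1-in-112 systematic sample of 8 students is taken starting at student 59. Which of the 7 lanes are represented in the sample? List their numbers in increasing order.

3

Consecutive selections differ by k = 112, so their lane numbers differ by 112 mod 7 = 0.
gcd(112, 7) = 7, so the sample visits 7/7 = 1 distinct residues mod 7.
Start 59 is lane 3; the lanes hit are 3.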